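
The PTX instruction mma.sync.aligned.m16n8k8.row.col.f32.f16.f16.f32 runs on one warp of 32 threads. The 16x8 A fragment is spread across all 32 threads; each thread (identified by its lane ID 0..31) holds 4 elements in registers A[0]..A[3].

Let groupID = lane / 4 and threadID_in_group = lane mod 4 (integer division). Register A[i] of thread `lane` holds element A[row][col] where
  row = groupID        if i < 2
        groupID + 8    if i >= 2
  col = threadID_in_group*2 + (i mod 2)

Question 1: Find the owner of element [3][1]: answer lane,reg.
r: 3->gid=3,r8=0  c: 1->tid=0,i&1=1
L=3*4+0=12  i=0*2+1=1

12,1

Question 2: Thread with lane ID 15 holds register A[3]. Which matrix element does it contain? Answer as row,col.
11,7

lane 15: G=3 (15/4), T=3 (15%4)
i=3: r=3+8=11, c=3*2+1=7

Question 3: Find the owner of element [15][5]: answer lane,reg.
r=15→G=7,rhi=1  c=5→T=2,p=1
L=7*4+2=30  i=1*2+1=3

30,3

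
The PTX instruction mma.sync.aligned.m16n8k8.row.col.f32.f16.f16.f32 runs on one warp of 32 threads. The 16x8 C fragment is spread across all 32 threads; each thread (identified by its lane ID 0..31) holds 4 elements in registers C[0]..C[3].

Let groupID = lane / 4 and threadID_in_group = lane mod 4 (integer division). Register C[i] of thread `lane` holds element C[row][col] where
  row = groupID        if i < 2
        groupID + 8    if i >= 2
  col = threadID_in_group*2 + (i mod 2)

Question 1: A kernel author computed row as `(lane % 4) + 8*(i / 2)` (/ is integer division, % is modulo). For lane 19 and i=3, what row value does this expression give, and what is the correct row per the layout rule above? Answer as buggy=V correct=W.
`(lane % 4) + 8*(i / 2)`[19,3]=>11
lane 19=>19/4=4, 19 mod 4=3
i=3  r:4+8=>12  c:2·3+1=>7
row: 11 vs 12

buggy=11 correct=12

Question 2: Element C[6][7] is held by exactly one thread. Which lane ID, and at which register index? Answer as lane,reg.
27,1

r=6->g=6,rb=0  c=7->t=3,b0=1
L=6*4+3=27  i=0*2+1=1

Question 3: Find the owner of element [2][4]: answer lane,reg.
10,0

r:2=>grp=2,rB=0  c:4=>tig=2,lo=0
L=2*4+2=10  i=0*2+0=0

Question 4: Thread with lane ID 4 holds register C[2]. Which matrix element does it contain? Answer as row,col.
lane 4=>4/4=1, 4 mod 4=0
i=2  r:1+8=>9  c:2·0+0=>0

9,0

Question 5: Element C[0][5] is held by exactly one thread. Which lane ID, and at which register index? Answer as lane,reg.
r=0⇒gr=0,Rb=0  c=5⇒th=2,odd=1
L=0*4+2=2  i=0*2+1=1

2,1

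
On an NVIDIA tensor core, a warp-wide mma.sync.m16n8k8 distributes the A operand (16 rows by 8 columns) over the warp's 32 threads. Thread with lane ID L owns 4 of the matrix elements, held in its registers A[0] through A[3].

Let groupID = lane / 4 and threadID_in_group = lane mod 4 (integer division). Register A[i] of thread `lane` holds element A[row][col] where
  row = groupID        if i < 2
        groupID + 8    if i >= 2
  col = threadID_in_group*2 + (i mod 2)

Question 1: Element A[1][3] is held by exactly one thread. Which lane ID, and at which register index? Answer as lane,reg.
5,1

r=1⇒gr=1,Rb=0  c=3⇒th=1,odd=1
L=1*4+1=5  i=0*2+1=1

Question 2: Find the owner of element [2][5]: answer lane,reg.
r=2->g=2,rb=0  c=5->t=2,b0=1
L=2*4+2=10  i=0*2+1=1

10,1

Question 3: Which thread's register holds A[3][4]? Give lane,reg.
14,0

r:3=>grp=3,rB=0  c:4=>tig=2,lo=0
L=3*4+2=14  i=0*2+0=0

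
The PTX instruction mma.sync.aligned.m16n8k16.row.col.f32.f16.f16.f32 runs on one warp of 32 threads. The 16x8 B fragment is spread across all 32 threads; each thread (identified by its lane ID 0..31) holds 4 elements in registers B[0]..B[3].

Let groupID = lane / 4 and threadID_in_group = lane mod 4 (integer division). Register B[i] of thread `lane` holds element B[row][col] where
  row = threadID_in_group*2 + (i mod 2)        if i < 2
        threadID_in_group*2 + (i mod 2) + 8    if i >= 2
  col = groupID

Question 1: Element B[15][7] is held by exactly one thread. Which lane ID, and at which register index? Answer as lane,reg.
31,3

c=7→G=7  r=15→rhi=1,T=3,p=1
L=7*4+3=31  i=1*2+1=3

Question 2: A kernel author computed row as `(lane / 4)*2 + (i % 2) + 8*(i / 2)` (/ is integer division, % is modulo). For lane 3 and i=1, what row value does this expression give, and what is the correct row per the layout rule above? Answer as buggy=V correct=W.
buggy=1 correct=7

`(lane / 4)*2 + (i % 2) + 8*(i / 2)`[3,1]⇒1
L=3⇒gr=3>>2=0, th=3&3=3
[1]⇒row 3·2+1+0=7  col gr=0
row: 1 vs 7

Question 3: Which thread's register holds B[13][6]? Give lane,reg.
26,3

c=6->g=6  r=13->rb=1,t=2,b0=1
L=6*4+2=26  i=1*2+1=3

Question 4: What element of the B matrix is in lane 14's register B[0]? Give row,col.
L=14->gid=14>>2=3, tid=14&3=2
[0]->row 2·2+0+0=4  col gid=3

4,3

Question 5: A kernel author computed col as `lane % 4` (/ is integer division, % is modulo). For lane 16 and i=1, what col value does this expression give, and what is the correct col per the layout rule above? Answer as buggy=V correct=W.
`lane % 4`[16,1]->0
lane 16->16/4=4, 16 mod 4=0
i=1  r:2·0+1+0->1  c:4
col: 0 vs 4

buggy=0 correct=4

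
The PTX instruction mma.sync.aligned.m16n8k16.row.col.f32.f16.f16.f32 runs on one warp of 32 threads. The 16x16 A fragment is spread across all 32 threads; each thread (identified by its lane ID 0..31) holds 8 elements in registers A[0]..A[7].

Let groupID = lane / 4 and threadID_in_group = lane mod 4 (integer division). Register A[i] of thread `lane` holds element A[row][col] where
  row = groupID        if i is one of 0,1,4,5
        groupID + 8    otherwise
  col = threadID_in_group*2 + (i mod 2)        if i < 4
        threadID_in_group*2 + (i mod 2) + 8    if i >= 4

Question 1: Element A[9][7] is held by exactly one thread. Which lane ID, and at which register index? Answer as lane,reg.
7,3

r:9=>grp=1,rB=1  c:7=>cB=0,tig=3,lo=1
L=1*4+3=7  i=0*4+1*2+1=3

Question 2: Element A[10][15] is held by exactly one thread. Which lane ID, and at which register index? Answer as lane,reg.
11,7

r=10->g=2,rb=1  c=15->cb=1,t=3,b0=1
L=2*4+3=11  i=1*4+1*2+1=7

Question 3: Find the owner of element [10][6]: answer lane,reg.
11,2

r=10→G=2,rhi=1  c=6→chi=0,T=3,p=0
L=2*4+3=11  i=0*4+1*2+0=2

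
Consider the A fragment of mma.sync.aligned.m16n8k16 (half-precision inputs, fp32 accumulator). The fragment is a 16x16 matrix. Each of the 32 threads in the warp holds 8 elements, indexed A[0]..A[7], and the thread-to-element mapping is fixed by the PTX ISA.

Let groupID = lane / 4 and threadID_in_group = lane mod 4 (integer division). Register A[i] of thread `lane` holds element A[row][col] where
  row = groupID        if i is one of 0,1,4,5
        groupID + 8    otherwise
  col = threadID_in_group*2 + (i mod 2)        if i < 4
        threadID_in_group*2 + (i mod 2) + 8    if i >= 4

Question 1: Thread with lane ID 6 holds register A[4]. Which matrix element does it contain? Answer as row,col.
1,12

6: grp=1,tig=2
[4] (1+0,2*2+0+8) = (1,12)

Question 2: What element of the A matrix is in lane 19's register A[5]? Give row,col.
19: grp=4,tig=3
[5] (4+0,3*2+1+8) = (4,15)

4,15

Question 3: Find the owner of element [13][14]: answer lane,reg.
23,6

r=13->g=5,rb=1  c=14->cb=1,t=3,b0=0
L=5*4+3=23  i=1*4+1*2+0=6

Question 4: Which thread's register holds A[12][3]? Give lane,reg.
r: 12->gid=4,r8=1  c: 3->c8=0,tid=1,i&1=1
L=4*4+1=17  i=0*4+1*2+1=3

17,3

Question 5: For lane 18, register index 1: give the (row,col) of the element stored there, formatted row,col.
4,5

lane 18->18/4=4, 18 mod 4=2
i=1  r:4+0->4  c:2·2+1+0->5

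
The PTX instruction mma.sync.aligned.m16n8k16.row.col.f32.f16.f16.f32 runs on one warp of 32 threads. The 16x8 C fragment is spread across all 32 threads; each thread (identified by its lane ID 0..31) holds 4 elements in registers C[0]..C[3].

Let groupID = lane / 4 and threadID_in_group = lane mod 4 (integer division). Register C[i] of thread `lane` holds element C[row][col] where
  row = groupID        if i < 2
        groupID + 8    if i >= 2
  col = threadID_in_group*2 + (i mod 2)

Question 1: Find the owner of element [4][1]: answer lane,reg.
16,1

r: 4->gid=4,r8=0  c: 1->tid=0,i&1=1
L=4*4+0=16  i=0*2+1=1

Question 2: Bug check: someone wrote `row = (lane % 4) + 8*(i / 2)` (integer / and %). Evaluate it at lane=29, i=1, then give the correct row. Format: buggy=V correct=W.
`(lane % 4) + 8*(i / 2)`[29,1]→1
29: G=7,T=1
[1] (7+0,1*2+1) = (7,3)
row: 1 vs 7

buggy=1 correct=7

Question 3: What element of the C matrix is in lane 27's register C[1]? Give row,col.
lane 27: gr=6 (27/4), th=3 (27%4)
i=1: r=6+0=6, c=3*2+1=7

6,7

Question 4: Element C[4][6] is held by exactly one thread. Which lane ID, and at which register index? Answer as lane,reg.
r: 4->gid=4,r8=0  c: 6->tid=3,i&1=0
L=4*4+3=19  i=0*2+0=0

19,0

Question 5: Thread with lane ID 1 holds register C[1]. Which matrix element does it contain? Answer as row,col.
lane 1: G=0 (1/4), T=1 (1%4)
i=1: r=0+0=0, c=1*2+1=3

0,3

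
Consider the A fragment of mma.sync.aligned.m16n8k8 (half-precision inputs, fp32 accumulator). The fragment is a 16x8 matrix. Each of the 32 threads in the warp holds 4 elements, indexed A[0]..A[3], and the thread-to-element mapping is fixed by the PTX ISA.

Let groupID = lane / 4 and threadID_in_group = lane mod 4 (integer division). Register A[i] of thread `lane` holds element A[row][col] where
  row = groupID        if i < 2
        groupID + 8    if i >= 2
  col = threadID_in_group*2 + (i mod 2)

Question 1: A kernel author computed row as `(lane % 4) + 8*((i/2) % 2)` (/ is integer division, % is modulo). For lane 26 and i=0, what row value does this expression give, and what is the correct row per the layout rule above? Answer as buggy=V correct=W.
`(lane % 4) + 8*((i/2) % 2)`[26,0]→2
lane 26→26/4=6, 26 mod 4=2
i=0  r:6+0→6  c:2·2+0→4
row: 2 vs 6

buggy=2 correct=6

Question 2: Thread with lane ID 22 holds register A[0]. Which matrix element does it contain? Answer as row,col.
5,4

lane 22→22/4=5, 22 mod 4=2
i=0  r:5+0→5  c:2·2+0→4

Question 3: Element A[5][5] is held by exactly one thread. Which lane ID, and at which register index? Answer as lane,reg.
22,1

r: 5->gid=5,r8=0  c: 5->tid=2,i&1=1
L=5*4+2=22  i=0*2+1=1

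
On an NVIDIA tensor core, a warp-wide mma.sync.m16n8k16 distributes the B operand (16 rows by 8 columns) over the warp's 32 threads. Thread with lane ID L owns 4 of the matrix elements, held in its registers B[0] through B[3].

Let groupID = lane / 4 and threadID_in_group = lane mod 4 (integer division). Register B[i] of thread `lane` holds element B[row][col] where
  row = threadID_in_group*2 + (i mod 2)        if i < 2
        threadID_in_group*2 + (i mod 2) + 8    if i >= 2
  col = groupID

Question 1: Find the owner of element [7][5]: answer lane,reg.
23,1

c=5->g=5  r=7->rb=0,t=3,b0=1
L=5*4+3=23  i=0*2+1=1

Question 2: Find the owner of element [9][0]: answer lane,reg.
0,3

c: 0->gid=0  r: 9->r8=1,tid=0,i&1=1
L=0*4+0=0  i=1*2+1=3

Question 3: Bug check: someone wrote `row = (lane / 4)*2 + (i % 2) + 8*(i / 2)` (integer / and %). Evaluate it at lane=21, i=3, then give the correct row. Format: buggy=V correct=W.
buggy=19 correct=11

`(lane / 4)*2 + (i % 2) + 8*(i / 2)`[21,3]->19
lane 21->21/4=5, 21 mod 4=1
i=3  r:2·1+1+8->11  c:5
row: 19 vs 11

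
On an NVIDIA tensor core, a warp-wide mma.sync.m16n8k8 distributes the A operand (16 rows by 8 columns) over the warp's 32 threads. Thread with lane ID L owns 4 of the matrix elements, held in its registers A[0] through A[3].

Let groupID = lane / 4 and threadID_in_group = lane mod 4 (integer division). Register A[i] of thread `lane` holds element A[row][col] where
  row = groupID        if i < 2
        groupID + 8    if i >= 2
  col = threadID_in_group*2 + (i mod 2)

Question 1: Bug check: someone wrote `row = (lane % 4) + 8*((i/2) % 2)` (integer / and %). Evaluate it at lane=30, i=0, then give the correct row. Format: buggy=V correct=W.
buggy=2 correct=7

`(lane % 4) + 8*((i/2) % 2)`[30,0]→2
lane 30→30/4=7, 30 mod 4=2
i=0  r:7+0→7  c:2·2+0→4
row: 2 vs 7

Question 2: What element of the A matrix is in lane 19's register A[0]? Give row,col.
4,6

L=19=>grp=19>>2=4, tig=19&3=3
[0]=>row 4+0=4  col 3·2+0=6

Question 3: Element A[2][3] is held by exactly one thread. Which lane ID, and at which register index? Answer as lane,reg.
r=2→G=2,rhi=0  c=3→T=1,p=1
L=2*4+1=9  i=0*2+1=1

9,1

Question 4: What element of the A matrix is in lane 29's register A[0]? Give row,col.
7,2

L=29=>grp=29>>2=7, tig=29&3=1
[0]=>row 7+0=7  col 1·2+0=2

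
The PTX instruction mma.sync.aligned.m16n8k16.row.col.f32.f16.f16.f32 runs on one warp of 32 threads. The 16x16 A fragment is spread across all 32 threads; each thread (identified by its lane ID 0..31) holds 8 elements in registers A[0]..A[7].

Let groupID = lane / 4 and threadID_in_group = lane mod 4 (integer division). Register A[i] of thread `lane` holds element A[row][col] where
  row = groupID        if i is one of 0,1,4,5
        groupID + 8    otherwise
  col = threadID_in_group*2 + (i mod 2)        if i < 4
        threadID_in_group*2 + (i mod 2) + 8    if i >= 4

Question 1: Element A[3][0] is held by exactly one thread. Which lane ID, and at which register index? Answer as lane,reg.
12,0

r:3=>grp=3,rB=0  c:0=>cB=0,tig=0,lo=0
L=3*4+0=12  i=0*4+0*2+0=0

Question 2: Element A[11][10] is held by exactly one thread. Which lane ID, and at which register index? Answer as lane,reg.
r: 11->gid=3,r8=1  c: 10->c8=1,tid=1,i&1=0
L=3*4+1=13  i=1*4+1*2+0=6

13,6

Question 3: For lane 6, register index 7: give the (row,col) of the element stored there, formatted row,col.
9,13

L=6->gid=6>>2=1, tid=6&3=2
[7]->row 1+8=9  col 2·2+1+8=13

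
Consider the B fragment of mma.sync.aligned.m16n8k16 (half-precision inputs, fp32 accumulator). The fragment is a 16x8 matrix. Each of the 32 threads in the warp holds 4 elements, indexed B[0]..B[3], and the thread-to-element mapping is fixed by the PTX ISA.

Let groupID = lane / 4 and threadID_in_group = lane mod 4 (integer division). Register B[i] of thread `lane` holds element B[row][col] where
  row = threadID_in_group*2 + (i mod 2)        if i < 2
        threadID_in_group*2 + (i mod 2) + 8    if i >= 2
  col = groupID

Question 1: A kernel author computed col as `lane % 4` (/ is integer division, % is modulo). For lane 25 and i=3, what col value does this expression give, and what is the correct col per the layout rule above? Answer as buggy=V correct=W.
buggy=1 correct=6

`lane % 4`[25,3]->1
lane 25->25/4=6, 25 mod 4=1
i=3  r:2·1+1+8->11  c:6
col: 1 vs 6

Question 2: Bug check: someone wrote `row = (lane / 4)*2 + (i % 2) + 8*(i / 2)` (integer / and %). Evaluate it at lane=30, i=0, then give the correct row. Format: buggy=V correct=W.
`(lane / 4)*2 + (i % 2) + 8*(i / 2)`[30,0]=>14
lane 30=>30/4=7, 30 mod 4=2
i=0  r:2·2+0+0=>4  c:7
row: 14 vs 4

buggy=14 correct=4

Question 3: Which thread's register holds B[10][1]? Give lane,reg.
c=1→G=1  r=10→rhi=1,T=1,p=0
L=1*4+1=5  i=1*2+0=2

5,2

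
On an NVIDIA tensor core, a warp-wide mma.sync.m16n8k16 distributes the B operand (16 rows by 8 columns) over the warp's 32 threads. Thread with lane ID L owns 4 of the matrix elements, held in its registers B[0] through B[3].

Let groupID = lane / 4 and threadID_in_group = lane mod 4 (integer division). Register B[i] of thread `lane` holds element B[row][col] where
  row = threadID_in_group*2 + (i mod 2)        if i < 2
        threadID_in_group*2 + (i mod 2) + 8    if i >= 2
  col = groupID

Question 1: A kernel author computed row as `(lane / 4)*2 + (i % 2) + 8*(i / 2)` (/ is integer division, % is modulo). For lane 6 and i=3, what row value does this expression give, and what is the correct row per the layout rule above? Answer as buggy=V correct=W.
`(lane / 4)*2 + (i % 2) + 8*(i / 2)`[6,3]=>11
6: grp=1,tig=2
[3] (2*2+1+8,1) = (13,1)
row: 11 vs 13

buggy=11 correct=13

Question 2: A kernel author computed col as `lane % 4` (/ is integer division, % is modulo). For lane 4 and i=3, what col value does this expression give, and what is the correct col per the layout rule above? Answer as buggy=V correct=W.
`lane % 4`[4,3]->0
lane 4->4/4=1, 4 mod 4=0
i=3  r:2·0+1+8->9  c:1
col: 0 vs 1

buggy=0 correct=1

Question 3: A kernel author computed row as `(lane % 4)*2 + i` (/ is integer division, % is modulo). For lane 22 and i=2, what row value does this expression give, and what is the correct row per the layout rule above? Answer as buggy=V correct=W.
buggy=6 correct=12

`(lane % 4)*2 + i`[22,2]⇒6
lane 22: gr=5 (22/4), th=2 (22%4)
i=2: r=2*2+0+8=12, c=gr=5
row: 6 vs 12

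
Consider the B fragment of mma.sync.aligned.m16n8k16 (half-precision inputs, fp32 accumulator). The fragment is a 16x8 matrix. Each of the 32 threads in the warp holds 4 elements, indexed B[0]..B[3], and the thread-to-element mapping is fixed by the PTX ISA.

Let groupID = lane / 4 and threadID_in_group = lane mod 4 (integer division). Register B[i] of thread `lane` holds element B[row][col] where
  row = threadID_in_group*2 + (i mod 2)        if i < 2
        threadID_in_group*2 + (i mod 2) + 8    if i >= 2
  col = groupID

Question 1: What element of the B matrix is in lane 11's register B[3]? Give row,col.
15,2

L=11->g=11>>2=2, t=11&3=3
[3]->row 3·2+1+8=15  col g=2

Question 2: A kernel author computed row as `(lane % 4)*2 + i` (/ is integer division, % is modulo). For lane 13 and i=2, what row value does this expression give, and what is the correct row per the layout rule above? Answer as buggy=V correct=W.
`(lane % 4)*2 + i`[13,2]=>4
lane 13: grp=3 (13/4), tig=1 (13%4)
i=2: r=1*2+0+8=10, c=grp=3
row: 4 vs 10

buggy=4 correct=10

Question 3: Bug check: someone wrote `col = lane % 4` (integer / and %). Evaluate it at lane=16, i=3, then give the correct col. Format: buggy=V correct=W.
`lane % 4`[16,3]->0
16: g=4,t=0
[3] (0*2+1+8,4) = (9,4)
col: 0 vs 4

buggy=0 correct=4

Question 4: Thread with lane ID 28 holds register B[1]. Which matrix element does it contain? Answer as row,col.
1,7

L=28->g=28>>2=7, t=28&3=0
[1]->row 0·2+1+0=1  col g=7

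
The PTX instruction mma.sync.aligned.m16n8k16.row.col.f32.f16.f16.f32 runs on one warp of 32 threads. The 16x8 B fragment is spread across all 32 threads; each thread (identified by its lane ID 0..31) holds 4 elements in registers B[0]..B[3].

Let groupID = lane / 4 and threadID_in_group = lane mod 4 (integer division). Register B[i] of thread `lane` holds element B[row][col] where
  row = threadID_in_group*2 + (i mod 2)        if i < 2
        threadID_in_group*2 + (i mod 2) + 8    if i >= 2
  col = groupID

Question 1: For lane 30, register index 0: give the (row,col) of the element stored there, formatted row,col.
4,7

30: gr=7,th=2
[0] (2*2+0+0,7) = (4,7)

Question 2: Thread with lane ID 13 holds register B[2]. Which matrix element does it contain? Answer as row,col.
10,3

lane 13⇒13/4=3, 13 mod 4=1
i=2  r:2·1+0+8⇒10  c:3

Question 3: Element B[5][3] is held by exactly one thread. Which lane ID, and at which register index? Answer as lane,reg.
14,1

c: 3->gid=3  r: 5->r8=0,tid=2,i&1=1
L=3*4+2=14  i=0*2+1=1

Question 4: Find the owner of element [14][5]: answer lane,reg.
c=5->g=5  r=14->rb=1,t=3,b0=0
L=5*4+3=23  i=1*2+0=2

23,2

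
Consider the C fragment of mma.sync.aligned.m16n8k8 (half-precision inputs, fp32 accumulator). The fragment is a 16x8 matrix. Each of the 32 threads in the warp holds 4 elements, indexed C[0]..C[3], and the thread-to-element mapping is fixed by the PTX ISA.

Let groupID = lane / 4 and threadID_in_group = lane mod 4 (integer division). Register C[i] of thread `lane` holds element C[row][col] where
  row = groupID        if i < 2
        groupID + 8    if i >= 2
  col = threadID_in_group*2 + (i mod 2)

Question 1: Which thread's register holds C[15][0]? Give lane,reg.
r:15=>grp=7,rB=1  c:0=>tig=0,lo=0
L=7*4+0=28  i=1*2+0=2

28,2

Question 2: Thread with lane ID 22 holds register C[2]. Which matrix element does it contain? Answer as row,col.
lane 22: G=5 (22/4), T=2 (22%4)
i=2: r=5+8=13, c=2*2+0=4

13,4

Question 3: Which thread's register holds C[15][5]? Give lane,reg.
30,3

r=15→G=7,rhi=1  c=5→T=2,p=1
L=7*4+2=30  i=1*2+1=3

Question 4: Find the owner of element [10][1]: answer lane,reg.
8,3

r=10⇒gr=2,Rb=1  c=1⇒th=0,odd=1
L=2*4+0=8  i=1*2+1=3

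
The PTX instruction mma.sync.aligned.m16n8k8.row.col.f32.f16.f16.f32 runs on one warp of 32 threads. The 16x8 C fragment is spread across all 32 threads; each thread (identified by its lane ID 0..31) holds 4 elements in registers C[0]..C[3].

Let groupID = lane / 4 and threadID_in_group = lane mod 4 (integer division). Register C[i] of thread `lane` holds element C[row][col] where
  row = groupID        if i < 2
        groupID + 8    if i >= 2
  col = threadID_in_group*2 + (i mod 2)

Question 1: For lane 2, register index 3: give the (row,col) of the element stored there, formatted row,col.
lane 2→2/4=0, 2 mod 4=2
i=3  r:0+8→8  c:2·2+1→5

8,5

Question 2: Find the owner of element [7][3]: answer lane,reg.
29,1

r=7→G=7,rhi=0  c=3→T=1,p=1
L=7*4+1=29  i=0*2+1=1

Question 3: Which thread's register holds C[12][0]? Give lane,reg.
r: 12->gid=4,r8=1  c: 0->tid=0,i&1=0
L=4*4+0=16  i=1*2+0=2

16,2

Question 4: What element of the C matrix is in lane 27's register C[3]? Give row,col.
lane 27⇒27/4=6, 27 mod 4=3
i=3  r:6+8⇒14  c:2·3+1⇒7

14,7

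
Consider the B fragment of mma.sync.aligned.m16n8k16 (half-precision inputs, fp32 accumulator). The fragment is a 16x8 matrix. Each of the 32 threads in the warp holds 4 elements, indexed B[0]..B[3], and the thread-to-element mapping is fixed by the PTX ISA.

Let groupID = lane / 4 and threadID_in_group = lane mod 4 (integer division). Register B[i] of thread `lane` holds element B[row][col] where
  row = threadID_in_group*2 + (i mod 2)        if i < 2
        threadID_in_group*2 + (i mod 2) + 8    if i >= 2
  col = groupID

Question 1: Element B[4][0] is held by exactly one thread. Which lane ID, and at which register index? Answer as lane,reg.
2,0

c: 0->gid=0  r: 4->r8=0,tid=2,i&1=0
L=0*4+2=2  i=0*2+0=0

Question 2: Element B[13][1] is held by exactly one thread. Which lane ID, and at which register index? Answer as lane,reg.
c=1⇒gr=1  r=13⇒Rb=1,th=2,odd=1
L=1*4+2=6  i=1*2+1=3

6,3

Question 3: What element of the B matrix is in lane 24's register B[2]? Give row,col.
8,6

L=24→G=24>>2=6, T=24&3=0
[2]→row 0·2+0+8=8  col G=6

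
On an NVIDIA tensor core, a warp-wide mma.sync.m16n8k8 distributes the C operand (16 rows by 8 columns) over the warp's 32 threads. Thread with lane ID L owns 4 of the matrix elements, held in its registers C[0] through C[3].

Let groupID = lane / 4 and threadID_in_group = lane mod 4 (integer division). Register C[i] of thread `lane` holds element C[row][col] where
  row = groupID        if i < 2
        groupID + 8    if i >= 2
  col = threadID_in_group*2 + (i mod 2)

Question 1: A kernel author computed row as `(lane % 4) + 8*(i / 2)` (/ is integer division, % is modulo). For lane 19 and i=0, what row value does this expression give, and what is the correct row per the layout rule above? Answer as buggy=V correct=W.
buggy=3 correct=4

`(lane % 4) + 8*(i / 2)`[19,0]=>3
lane 19=>19/4=4, 19 mod 4=3
i=0  r:4+0=>4  c:2·3+0=>6
row: 3 vs 4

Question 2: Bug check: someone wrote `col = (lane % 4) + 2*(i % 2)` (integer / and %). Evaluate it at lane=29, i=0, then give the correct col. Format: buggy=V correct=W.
buggy=1 correct=2

`(lane % 4) + 2*(i % 2)`[29,0]→1
lane 29→29/4=7, 29 mod 4=1
i=0  r:7+0→7  c:2·1+0→2
col: 1 vs 2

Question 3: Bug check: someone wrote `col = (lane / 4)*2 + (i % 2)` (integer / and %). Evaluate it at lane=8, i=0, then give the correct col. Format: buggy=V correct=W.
`(lane / 4)*2 + (i % 2)`[8,0]->4
L=8->g=8>>2=2, t=8&3=0
[0]->row 2+0=2  col 0·2+0=0
col: 4 vs 0

buggy=4 correct=0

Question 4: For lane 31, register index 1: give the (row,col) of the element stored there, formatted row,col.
7,7

L=31⇒gr=31>>2=7, th=31&3=3
[1]⇒row 7+0=7  col 3·2+1=7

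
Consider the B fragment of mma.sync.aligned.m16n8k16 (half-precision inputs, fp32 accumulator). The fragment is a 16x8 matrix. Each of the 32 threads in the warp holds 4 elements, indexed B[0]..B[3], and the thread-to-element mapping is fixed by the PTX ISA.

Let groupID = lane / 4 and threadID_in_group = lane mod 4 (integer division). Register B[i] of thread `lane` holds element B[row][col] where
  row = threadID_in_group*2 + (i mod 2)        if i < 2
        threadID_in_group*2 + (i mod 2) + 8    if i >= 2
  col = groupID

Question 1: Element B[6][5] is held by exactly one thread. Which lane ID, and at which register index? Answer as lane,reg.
c=5⇒gr=5  r=6⇒Rb=0,th=3,odd=0
L=5*4+3=23  i=0*2+0=0

23,0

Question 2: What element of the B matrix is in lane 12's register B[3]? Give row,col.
lane 12⇒12/4=3, 12 mod 4=0
i=3  r:2·0+1+8⇒9  c:3

9,3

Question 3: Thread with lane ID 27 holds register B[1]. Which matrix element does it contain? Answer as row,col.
7,6

lane 27->27/4=6, 27 mod 4=3
i=1  r:2·3+1+0->7  c:6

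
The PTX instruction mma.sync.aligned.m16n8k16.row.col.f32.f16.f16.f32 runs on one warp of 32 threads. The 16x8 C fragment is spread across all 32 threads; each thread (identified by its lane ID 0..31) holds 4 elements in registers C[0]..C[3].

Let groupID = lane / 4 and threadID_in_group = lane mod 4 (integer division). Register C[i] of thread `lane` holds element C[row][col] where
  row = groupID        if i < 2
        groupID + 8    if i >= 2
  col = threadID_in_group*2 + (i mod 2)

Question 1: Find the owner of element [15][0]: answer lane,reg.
r=15→G=7,rhi=1  c=0→T=0,p=0
L=7*4+0=28  i=1*2+0=2

28,2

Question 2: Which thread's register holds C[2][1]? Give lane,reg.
8,1

r:2=>grp=2,rB=0  c:1=>tig=0,lo=1
L=2*4+0=8  i=0*2+1=1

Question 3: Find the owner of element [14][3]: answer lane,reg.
r:14=>grp=6,rB=1  c:3=>tig=1,lo=1
L=6*4+1=25  i=1*2+1=3

25,3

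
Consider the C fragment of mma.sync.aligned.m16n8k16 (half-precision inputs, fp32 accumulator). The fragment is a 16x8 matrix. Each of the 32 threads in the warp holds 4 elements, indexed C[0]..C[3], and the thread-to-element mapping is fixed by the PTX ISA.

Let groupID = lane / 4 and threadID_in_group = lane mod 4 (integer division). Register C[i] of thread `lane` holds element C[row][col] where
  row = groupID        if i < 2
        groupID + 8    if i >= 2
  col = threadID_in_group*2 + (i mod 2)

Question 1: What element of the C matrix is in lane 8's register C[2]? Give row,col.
10,0

lane 8->8/4=2, 8 mod 4=0
i=2  r:2+8->10  c:2·0+0->0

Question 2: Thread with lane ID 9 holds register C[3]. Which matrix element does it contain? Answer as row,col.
L=9->gid=9>>2=2, tid=9&3=1
[3]->row 2+8=10  col 1·2+1=3

10,3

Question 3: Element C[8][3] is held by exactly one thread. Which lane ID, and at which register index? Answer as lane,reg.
1,3

r:8=>grp=0,rB=1  c:3=>tig=1,lo=1
L=0*4+1=1  i=1*2+1=3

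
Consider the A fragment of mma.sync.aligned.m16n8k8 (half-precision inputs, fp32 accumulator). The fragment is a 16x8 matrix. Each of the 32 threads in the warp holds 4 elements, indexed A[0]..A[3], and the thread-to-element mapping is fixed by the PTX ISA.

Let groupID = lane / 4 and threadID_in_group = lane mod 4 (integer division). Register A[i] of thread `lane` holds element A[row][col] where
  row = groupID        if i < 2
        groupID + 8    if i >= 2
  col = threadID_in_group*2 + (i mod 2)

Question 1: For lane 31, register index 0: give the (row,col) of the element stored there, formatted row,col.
lane 31⇒31/4=7, 31 mod 4=3
i=0  r:7+0⇒7  c:2·3+0⇒6

7,6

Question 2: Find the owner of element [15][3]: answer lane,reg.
29,3

r=15→G=7,rhi=1  c=3→T=1,p=1
L=7*4+1=29  i=1*2+1=3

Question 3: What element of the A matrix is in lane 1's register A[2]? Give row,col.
8,2

L=1->g=1>>2=0, t=1&3=1
[2]->row 0+8=8  col 1·2+0=2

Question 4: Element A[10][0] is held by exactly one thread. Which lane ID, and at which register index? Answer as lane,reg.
r:10=>grp=2,rB=1  c:0=>tig=0,lo=0
L=2*4+0=8  i=1*2+0=2

8,2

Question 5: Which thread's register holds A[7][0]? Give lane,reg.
r=7->g=7,rb=0  c=0->t=0,b0=0
L=7*4+0=28  i=0*2+0=0

28,0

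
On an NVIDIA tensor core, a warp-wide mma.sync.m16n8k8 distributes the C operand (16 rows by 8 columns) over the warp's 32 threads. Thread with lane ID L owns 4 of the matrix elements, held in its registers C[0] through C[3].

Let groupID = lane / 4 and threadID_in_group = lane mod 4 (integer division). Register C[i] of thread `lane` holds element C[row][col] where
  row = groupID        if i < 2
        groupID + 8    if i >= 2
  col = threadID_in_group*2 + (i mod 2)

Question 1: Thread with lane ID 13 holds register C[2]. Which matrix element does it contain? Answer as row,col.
11,2

13: G=3,T=1
[2] (3+8,1*2+0) = (11,2)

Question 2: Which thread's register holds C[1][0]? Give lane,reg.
4,0

r=1→G=1,rhi=0  c=0→T=0,p=0
L=1*4+0=4  i=0*2+0=0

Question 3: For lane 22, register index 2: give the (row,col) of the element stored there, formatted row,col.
22: grp=5,tig=2
[2] (5+8,2*2+0) = (13,4)

13,4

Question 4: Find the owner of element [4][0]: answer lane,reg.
16,0

r=4->g=4,rb=0  c=0->t=0,b0=0
L=4*4+0=16  i=0*2+0=0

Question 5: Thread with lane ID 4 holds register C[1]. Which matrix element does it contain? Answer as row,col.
1,1

4: G=1,T=0
[1] (1+0,0*2+1) = (1,1)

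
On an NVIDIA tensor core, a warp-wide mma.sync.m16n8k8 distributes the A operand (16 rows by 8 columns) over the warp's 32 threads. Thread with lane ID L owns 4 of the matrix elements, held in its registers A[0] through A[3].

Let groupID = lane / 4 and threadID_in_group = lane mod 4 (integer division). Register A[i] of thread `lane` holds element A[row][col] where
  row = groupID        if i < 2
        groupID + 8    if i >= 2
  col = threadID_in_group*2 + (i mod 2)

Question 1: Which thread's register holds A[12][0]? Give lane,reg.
r=12⇒gr=4,Rb=1  c=0⇒th=0,odd=0
L=4*4+0=16  i=1*2+0=2

16,2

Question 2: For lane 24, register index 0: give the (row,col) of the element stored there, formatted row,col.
24: gr=6,th=0
[0] (6+0,0*2+0) = (6,0)

6,0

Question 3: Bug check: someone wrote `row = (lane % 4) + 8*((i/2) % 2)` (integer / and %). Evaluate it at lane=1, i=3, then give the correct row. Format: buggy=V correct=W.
buggy=9 correct=8

`(lane % 4) + 8*((i/2) % 2)`[1,3]→9
1: G=0,T=1
[3] (0+8,1*2+1) = (8,3)
row: 9 vs 8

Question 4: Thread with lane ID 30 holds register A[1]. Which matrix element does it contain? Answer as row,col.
lane 30->30/4=7, 30 mod 4=2
i=1  r:7+0->7  c:2·2+1->5

7,5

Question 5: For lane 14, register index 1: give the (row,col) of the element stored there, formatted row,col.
3,5

L=14⇒gr=14>>2=3, th=14&3=2
[1]⇒row 3+0=3  col 2·2+1=5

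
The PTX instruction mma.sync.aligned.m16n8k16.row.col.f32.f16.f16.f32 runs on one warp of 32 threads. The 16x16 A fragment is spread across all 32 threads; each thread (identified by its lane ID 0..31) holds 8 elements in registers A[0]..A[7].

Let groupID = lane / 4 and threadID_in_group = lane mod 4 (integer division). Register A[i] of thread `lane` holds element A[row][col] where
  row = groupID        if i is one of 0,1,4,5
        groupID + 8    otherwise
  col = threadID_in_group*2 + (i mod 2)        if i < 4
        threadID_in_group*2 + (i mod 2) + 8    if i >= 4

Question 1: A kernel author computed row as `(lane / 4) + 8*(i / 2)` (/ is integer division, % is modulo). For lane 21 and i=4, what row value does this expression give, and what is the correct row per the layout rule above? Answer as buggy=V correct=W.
`(lane / 4) + 8*(i / 2)`[21,4]=>21
lane 21: grp=5 (21/4), tig=1 (21%4)
i=4: r=5+0=5, c=1*2+0+8=10
row: 21 vs 5

buggy=21 correct=5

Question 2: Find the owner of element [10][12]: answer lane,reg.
r=10→G=2,rhi=1  c=12→chi=1,T=2,p=0
L=2*4+2=10  i=1*4+1*2+0=6

10,6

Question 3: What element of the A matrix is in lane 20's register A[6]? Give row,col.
13,8

lane 20→20/4=5, 20 mod 4=0
i=6  r:5+8→13  c:2·0+0+8→8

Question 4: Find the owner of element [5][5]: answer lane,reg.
r=5→G=5,rhi=0  c=5→chi=0,T=2,p=1
L=5*4+2=22  i=0*4+0*2+1=1

22,1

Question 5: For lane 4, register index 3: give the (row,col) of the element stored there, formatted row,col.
9,1

L=4→G=4>>2=1, T=4&3=0
[3]→row 1+8=9  col 0·2+1+0=1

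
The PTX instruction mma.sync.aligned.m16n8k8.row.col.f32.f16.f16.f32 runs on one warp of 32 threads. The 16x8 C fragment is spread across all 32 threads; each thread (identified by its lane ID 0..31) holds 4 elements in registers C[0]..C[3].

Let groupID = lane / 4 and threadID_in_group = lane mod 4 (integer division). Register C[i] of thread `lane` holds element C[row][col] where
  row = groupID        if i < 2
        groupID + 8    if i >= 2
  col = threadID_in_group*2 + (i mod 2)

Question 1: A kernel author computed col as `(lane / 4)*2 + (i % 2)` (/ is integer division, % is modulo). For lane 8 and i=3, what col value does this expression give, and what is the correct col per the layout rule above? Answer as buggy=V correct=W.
`(lane / 4)*2 + (i % 2)`[8,3]→5
L=8→G=8>>2=2, T=8&3=0
[3]→row 2+8=10  col 0·2+1=1
col: 5 vs 1

buggy=5 correct=1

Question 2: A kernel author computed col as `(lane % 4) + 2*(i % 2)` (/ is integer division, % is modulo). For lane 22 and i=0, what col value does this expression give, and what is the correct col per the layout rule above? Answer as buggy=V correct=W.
`(lane % 4) + 2*(i % 2)`[22,0]=>2
lane 22=>22/4=5, 22 mod 4=2
i=0  r:5+0=>5  c:2·2+0=>4
col: 2 vs 4

buggy=2 correct=4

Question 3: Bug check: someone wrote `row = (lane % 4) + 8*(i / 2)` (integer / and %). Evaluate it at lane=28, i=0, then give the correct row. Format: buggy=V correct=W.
`(lane % 4) + 8*(i / 2)`[28,0]→0
28: G=7,T=0
[0] (7+0,0*2+0) = (7,0)
row: 0 vs 7

buggy=0 correct=7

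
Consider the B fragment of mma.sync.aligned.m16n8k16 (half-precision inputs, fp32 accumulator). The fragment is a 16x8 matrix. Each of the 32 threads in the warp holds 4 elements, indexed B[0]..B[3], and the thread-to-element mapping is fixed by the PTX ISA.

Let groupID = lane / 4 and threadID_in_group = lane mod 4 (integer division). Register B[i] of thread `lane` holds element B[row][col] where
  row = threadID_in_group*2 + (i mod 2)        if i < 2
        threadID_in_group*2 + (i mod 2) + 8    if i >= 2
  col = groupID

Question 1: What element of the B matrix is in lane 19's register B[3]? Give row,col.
L=19->gid=19>>2=4, tid=19&3=3
[3]->row 3·2+1+8=15  col gid=4

15,4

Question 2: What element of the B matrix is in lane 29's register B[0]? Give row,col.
lane 29->29/4=7, 29 mod 4=1
i=0  r:2·1+0+0->2  c:7

2,7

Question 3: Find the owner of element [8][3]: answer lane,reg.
12,2

c:3=>grp=3  r:8=>rB=1,tig=0,lo=0
L=3*4+0=12  i=1*2+0=2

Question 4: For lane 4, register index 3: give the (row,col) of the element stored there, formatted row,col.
9,1

lane 4=>4/4=1, 4 mod 4=0
i=3  r:2·0+1+8=>9  c:1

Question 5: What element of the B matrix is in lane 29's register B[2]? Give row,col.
L=29=>grp=29>>2=7, tig=29&3=1
[2]=>row 1·2+0+8=10  col grp=7

10,7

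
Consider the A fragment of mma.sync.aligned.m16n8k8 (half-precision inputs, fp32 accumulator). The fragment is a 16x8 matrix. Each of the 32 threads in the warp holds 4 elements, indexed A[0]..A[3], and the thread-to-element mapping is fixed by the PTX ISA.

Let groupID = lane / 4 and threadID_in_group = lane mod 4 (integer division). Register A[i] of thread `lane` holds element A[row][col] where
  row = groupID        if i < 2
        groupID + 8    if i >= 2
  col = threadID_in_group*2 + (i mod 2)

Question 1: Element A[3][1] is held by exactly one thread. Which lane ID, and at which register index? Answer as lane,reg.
r=3⇒gr=3,Rb=0  c=1⇒th=0,odd=1
L=3*4+0=12  i=0*2+1=1

12,1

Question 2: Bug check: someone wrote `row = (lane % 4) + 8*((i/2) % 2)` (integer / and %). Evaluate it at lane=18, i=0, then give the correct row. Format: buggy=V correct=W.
buggy=2 correct=4

`(lane % 4) + 8*((i/2) % 2)`[18,0]->2
lane 18: gid=4 (18/4), tid=2 (18%4)
i=0: r=4+0=4, c=2*2+0=4
row: 2 vs 4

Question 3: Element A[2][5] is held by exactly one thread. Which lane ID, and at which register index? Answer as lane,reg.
r:2=>grp=2,rB=0  c:5=>tig=2,lo=1
L=2*4+2=10  i=0*2+1=1

10,1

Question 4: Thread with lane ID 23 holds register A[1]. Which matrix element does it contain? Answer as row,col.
5,7

23: gid=5,tid=3
[1] (5+0,3*2+1) = (5,7)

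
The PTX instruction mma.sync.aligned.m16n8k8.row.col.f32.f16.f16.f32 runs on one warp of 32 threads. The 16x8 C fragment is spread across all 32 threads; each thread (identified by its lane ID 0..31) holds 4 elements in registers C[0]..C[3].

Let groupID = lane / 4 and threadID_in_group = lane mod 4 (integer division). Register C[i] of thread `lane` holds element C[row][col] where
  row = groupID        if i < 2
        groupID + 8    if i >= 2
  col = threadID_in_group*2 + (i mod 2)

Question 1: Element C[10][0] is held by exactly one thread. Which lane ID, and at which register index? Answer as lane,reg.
8,2

r:10=>grp=2,rB=1  c:0=>tig=0,lo=0
L=2*4+0=8  i=1*2+0=2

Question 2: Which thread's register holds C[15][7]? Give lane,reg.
r: 15->gid=7,r8=1  c: 7->tid=3,i&1=1
L=7*4+3=31  i=1*2+1=3

31,3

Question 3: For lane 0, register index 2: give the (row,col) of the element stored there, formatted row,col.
8,0

lane 0: G=0 (0/4), T=0 (0%4)
i=2: r=0+8=8, c=0*2+0=0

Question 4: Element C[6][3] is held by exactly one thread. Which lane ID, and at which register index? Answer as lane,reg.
r:6=>grp=6,rB=0  c:3=>tig=1,lo=1
L=6*4+1=25  i=0*2+1=1

25,1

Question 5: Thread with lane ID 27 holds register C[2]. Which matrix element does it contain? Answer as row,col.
lane 27: g=6 (27/4), t=3 (27%4)
i=2: r=6+8=14, c=3*2+0=6

14,6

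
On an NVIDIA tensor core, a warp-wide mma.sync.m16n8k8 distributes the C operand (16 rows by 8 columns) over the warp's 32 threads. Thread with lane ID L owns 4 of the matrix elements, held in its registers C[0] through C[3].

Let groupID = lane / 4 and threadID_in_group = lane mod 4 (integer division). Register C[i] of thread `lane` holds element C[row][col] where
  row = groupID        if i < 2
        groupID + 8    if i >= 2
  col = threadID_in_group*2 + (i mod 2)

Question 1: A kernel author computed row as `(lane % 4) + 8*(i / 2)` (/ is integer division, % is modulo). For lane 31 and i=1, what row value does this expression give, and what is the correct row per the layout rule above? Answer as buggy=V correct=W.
`(lane % 4) + 8*(i / 2)`[31,1]→3
31: G=7,T=3
[1] (7+0,3*2+1) = (7,7)
row: 3 vs 7

buggy=3 correct=7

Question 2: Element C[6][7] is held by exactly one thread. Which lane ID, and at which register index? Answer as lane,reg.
27,1

r=6->g=6,rb=0  c=7->t=3,b0=1
L=6*4+3=27  i=0*2+1=1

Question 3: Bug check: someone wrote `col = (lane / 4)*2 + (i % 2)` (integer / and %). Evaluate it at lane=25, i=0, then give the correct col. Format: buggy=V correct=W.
`(lane / 4)*2 + (i % 2)`[25,0]⇒12
25: gr=6,th=1
[0] (6+0,1*2+0) = (6,2)
col: 12 vs 2

buggy=12 correct=2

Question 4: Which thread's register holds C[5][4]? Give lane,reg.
22,0

r=5->g=5,rb=0  c=4->t=2,b0=0
L=5*4+2=22  i=0*2+0=0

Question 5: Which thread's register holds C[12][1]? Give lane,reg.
r=12→G=4,rhi=1  c=1→T=0,p=1
L=4*4+0=16  i=1*2+1=3

16,3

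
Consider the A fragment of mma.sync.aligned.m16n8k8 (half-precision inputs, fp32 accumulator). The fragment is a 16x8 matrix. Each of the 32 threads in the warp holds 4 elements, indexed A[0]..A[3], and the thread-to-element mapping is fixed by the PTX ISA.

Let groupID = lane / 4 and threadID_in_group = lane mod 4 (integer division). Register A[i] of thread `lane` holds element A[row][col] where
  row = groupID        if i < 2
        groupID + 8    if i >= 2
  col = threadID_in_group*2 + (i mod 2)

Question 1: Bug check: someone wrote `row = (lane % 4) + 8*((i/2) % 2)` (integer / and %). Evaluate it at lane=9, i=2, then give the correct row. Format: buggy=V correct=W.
buggy=9 correct=10

`(lane % 4) + 8*((i/2) % 2)`[9,2]->9
lane 9->9/4=2, 9 mod 4=1
i=2  r:2+8->10  c:2·1+0->2
row: 9 vs 10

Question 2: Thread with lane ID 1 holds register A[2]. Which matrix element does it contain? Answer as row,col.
8,2

L=1->g=1>>2=0, t=1&3=1
[2]->row 0+8=8  col 1·2+0=2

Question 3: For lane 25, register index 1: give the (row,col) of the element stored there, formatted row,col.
6,3

lane 25->25/4=6, 25 mod 4=1
i=1  r:6+0->6  c:2·1+1->3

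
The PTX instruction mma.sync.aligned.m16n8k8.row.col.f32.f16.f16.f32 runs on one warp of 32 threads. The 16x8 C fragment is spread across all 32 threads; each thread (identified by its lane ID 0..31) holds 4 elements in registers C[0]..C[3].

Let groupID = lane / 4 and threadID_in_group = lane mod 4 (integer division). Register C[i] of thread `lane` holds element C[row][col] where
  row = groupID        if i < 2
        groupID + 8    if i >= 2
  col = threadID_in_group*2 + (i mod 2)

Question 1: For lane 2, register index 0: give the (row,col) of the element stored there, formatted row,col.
0,4

lane 2→2/4=0, 2 mod 4=2
i=0  r:0+0→0  c:2·2+0→4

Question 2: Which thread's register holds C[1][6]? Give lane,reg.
7,0

r=1->g=1,rb=0  c=6->t=3,b0=0
L=1*4+3=7  i=0*2+0=0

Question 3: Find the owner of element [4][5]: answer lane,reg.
r:4=>grp=4,rB=0  c:5=>tig=2,lo=1
L=4*4+2=18  i=0*2+1=1

18,1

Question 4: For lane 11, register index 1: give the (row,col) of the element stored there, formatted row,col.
11: G=2,T=3
[1] (2+0,3*2+1) = (2,7)

2,7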